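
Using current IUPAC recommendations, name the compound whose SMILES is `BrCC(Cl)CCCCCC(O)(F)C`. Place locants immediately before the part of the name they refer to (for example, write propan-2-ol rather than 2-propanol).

The longest carbon chain that includes the –OH group has 9 carbons, so the parent hydride is nonane.
The highest-priority functional group is an alcohol (–OH), so the name ends in -ol.
Number the chain so that numbering from this end puts the hydroxyl group at C-2 rather than C-8.
This places the hydroxyl at C-2; a bromo group at C-9; a chloro group at C-8; a fluoro group at C-2.
The substituents are ordered alphabetically, ignoring any di-/tri- multipliers.
The name is 9-bromo-8-chloro-2-fluorononan-2-ol.

9-bromo-8-chloro-2-fluorononan-2-ol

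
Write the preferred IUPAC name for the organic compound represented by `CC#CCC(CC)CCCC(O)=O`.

The longest carbon chain that includes the –COOH group and the multiple bond has 9 carbons, so the parent hydride is nonane.
A carboxylic acid (terminal –COOH) is the principal characteristic group, giving the suffix -oic acid.
The chain contains a C≡C triple bond, so the unsaturation ending is -yne.
The numbering direction is chosen so that the carboxylic acid carbon is C-1 by definition.
This places the triple bond between C-7 and C-8; an ethyl group at C-5.
Putting it together: 5-ethylnon-7-ynoic acid.

5-ethylnon-7-ynoic acid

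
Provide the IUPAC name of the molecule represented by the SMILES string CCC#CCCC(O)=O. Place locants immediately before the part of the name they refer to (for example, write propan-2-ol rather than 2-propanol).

hept-4-ynoic acid

The longest carbon chain that includes the –COOH group and the multiple bond has 7 carbons, so the parent hydride is heptane.
A carboxylic acid (terminal –COOH) is the principal characteristic group, giving the suffix -oic acid.
There is one C≡C triple bond, indicated by the ending -yne.
The numbering direction is chosen so that the carboxylic acid carbon is C-1 by definition.
This places the triple bond between C-4 and C-5.
The name is hept-4-ynoic acid.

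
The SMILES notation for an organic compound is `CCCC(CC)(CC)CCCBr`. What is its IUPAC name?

1-bromo-4,4-diethylheptane

The parent chain contains 7 carbons (heptane).
Number the chain so that the substituent locant set {1,4,4} is lower than {4,4,7} at the first point of difference.
This places a bromo group at C-1; two ethyl groups at C-4.
Substituent prefixes are cited in alphabetical order (multiplying prefixes like di-/tri- are ignored for ordering).
Putting it together: 1-bromo-4,4-diethylheptane.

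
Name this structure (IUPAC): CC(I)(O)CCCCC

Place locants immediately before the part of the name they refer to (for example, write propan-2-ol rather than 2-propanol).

The longest carbon chain that includes the –OH group has 7 carbons, so the parent hydride is heptane.
An alcohol (–OH) is the principal characteristic group, giving the suffix -ol.
Number the chain so that numbering from this end puts the hydroxyl group at C-2 rather than C-6.
With this numbering: the hydroxyl at C-2; an iodo group at C-2.
Assembling the pieces gives 2-iodoheptan-2-ol.

2-iodoheptan-2-ol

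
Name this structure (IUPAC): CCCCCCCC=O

octanal

The longest carbon chain that includes the –CHO group has 8 carbons, so the parent hydride is octane.
The highest-priority functional group is an aldehyde (terminal –CHO), so the name ends in -al.
Choose the numbering such that the aldehyde carbon is C-1 by definition.
The name is octanal.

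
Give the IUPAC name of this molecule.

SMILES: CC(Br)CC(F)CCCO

6-bromo-4-fluoroheptan-1-ol

The longest chain bearing the –OH group is 7 carbons long (heptane).
The highest-priority functional group is an alcohol (–OH), so the name ends in -ol.
The numbering direction is chosen so that numbering from this end puts the hydroxyl group at C-1 rather than C-7.
That gives the hydroxyl at C-1; a bromo group at C-6; a fluoro group at C-4.
Prefixes are listed alphabetically: bromo, fluoro.
The name is 6-bromo-4-fluoroheptan-1-ol.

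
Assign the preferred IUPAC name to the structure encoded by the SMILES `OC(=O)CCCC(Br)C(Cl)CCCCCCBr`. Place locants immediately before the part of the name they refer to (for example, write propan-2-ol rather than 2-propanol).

The longest chain bearing the –COOH group is 12 carbons long (dodecane).
A carboxylic acid (terminal –COOH) is the principal characteristic group, giving the suffix -oic acid.
Choose the numbering such that the carboxylic acid carbon is C-1 by definition.
That gives bromo groups at C-5 and C-12; a chloro group at C-6.
The substituents are ordered alphabetically, ignoring any di-/tri- multipliers.
Assembling the pieces gives 5,12-dibromo-6-chlorododecanoic acid.

5,12-dibromo-6-chlorododecanoic acid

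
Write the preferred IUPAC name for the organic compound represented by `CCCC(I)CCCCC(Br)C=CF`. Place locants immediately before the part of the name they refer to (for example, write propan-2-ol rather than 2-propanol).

3-bromo-1-fluoro-8-iodoundec-1-ene

The longest carbon chain that includes the multiple bond has 11 carbons, so the parent hydride is undecane.
A C=C double bond in the chain gives the infix -ene-.
The numbering direction is chosen so that numbering from this end puts the double bond at C-1 rather than C-10.
This places the double bond between C-1 and C-2; a bromo group at C-3; a fluoro group at C-1; an iodo group at C-8.
Substituent prefixes are cited in alphabetical order (multiplying prefixes like di-/tri- are ignored for ordering).
The name is 3-bromo-1-fluoro-8-iodoundec-1-ene.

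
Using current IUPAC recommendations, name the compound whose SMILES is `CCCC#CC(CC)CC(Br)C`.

8-bromo-6-ethylnon-4-yne

The longest chain bearing the multiple bond is 9 carbons long (nonane).
A C≡C triple bond in the chain gives the infix -yne-.
Choose the numbering such that numbering from this end puts the triple bond at C-4 rather than C-5.
This places the triple bond between C-4 and C-5; a bromo group at C-8; an ethyl group at C-6.
The substituents are ordered alphabetically, ignoring any di-/tri- multipliers.
Putting it together: 8-bromo-6-ethylnon-4-yne.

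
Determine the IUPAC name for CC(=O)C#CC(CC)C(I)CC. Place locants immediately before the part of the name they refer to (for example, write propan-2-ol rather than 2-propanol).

The longest chain bearing the carbonyl and the multiple bond is 8 carbons long (octane).
The principal characteristic group is a ketone (C=O on an internal carbon), named with the suffix -one.
A C≡C triple bond in the chain gives the infix -yne-.
The numbering direction is chosen so that numbering from this end puts the carbonyl group at C-2 rather than C-7.
This places the carbonyl at C-2; the triple bond between C-3 and C-4; an ethyl group at C-5; an iodo group at C-6.
Prefixes are listed alphabetically: ethyl, iodo.
Putting it together: 5-ethyl-6-iodooct-3-yn-2-one.

5-ethyl-6-iodooct-3-yn-2-one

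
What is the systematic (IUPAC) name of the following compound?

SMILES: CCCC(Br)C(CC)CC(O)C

5-bromo-4-ethyloctan-2-ol

The longest chain bearing the –OH group is 8 carbons long (octane).
An alcohol (–OH) is the principal characteristic group, giving the suffix -ol.
The numbering direction is chosen so that numbering from this end puts the hydroxyl group at C-2 rather than C-7.
With this numbering: the hydroxyl at C-2; a bromo group at C-5; an ethyl group at C-4.
Prefixes are listed alphabetically: bromo, ethyl.
Putting it together: 5-bromo-4-ethyloctan-2-ol.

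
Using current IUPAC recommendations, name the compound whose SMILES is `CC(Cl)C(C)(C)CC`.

2-chloro-3,3-dimethylpentane

The longest carbon chain is 5 atoms: the parent is pentane.
The numbering direction is chosen so that the substituent locant set {2,3,3} is lower than {3,3,4} at the first point of difference.
With this numbering: a chloro group at C-2; two methyl groups at C-3.
Prefixes are listed alphabetically: chloro, methyl.
The name is 2-chloro-3,3-dimethylpentane.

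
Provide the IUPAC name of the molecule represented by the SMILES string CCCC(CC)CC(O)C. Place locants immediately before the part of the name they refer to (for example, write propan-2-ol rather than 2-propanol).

The longest carbon chain that includes the –OH group has 7 carbons, so the parent hydride is heptane.
An alcohol (–OH) is the principal characteristic group, giving the suffix -ol.
Choose the numbering such that numbering from this end puts the hydroxyl group at C-2 rather than C-6.
That gives the hydroxyl at C-2; an ethyl group at C-4.
Assembling the pieces gives 4-ethylheptan-2-ol.

4-ethylheptan-2-ol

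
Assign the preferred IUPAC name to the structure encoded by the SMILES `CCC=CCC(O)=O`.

hex-3-enoic acid

The longest chain bearing the –COOH group and the multiple bond is 6 carbons long (hexane).
A carboxylic acid (terminal –COOH) is the principal characteristic group, giving the suffix -oic acid.
The chain contains a C=C double bond, so the unsaturation ending is -ene.
The numbering direction is chosen so that the carboxylic acid carbon is C-1 by definition.
That gives the double bond between C-3 and C-4.
Assembling the pieces gives hex-3-enoic acid.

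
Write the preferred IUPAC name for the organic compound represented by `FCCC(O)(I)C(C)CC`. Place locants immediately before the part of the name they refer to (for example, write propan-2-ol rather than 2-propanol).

1-fluoro-3-iodo-4-methylhexan-3-ol

Counting along the main chain through the –OH group gives 6 carbons: the parent is hexane.
The principal characteristic group is an alcohol (–OH), named with the suffix -ol.
Number the chain so that numbering from this end puts the hydroxyl group at C-3 rather than C-4.
This places the hydroxyl at C-3; a fluoro group at C-1; an iodo group at C-3; a methyl group at C-4.
The substituents are ordered alphabetically, ignoring any di-/tri- multipliers.
Assembling the pieces gives 1-fluoro-3-iodo-4-methylhexan-3-ol.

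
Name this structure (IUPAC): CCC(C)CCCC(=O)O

5-methylheptanoic acid

The longest carbon chain that includes the –COOH group has 7 carbons, so the parent hydride is heptane.
A carboxylic acid (terminal –COOH) is the principal characteristic group, giving the suffix -oic acid.
Choose the numbering such that the carboxylic acid carbon is C-1 by definition.
With this numbering: a methyl group at C-5.
Putting it together: 5-methylheptanoic acid.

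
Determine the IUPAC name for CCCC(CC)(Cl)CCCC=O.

The longest chain bearing the –CHO group is 8 carbons long (octane).
The principal characteristic group is an aldehyde (terminal –CHO), named with the suffix -al.
Number the chain so that the aldehyde carbon is C-1 by definition.
This places a chloro group at C-5; an ethyl group at C-5.
The substituents are ordered alphabetically, ignoring any di-/tri- multipliers.
The name is 5-chloro-5-ethyloctanal.

5-chloro-5-ethyloctanal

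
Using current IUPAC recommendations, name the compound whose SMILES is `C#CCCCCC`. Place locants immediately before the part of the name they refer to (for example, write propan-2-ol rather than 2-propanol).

Counting along the main chain through the multiple bond gives 7 carbons: the parent is heptane.
There is one C≡C triple bond, indicated by the ending -yne.
Number the chain so that numbering from this end puts the triple bond at C-1 rather than C-6.
This places the triple bond between C-1 and C-2.
The name is hept-1-yne.

hept-1-yne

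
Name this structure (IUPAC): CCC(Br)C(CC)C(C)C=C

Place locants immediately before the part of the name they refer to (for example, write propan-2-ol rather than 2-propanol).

5-bromo-4-ethyl-3-methylhept-1-ene

Counting along the main chain through the multiple bond gives 7 carbons: the parent is heptane.
The chain contains a C=C double bond, so the unsaturation ending is -ene.
Choose the numbering such that numbering from this end puts the double bond at C-1 rather than C-6.
With this numbering: the double bond between C-1 and C-2; a bromo group at C-5; an ethyl group at C-4; a methyl group at C-3.
The substituents are ordered alphabetically, ignoring any di-/tri- multipliers.
Putting it together: 5-bromo-4-ethyl-3-methylhept-1-ene.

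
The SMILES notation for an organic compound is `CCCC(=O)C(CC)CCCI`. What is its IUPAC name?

5-ethyl-8-iodooctan-4-one

The longest carbon chain that includes the carbonyl has 8 carbons, so the parent hydride is octane.
A ketone (C=O on an internal carbon) is the principal characteristic group, giving the suffix -one.
Choose the numbering such that numbering from this end puts the carbonyl group at C-4 rather than C-5.
This places the carbonyl at C-4; an ethyl group at C-5; an iodo group at C-8.
The substituents are ordered alphabetically, ignoring any di-/tri- multipliers.
Assembling the pieces gives 5-ethyl-8-iodooctan-4-one.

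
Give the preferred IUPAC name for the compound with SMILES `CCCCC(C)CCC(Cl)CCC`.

The longest carbon chain is 11 atoms: the parent is undecane.
Choose the numbering such that the substituent locant set {4,7} is lower than {5,8} at the first point of difference.
With this numbering: a chloro group at C-4; a methyl group at C-7.
Substituent prefixes are cited in alphabetical order (multiplying prefixes like di-/tri- are ignored for ordering).
The name is 4-chloro-7-methylundecane.

4-chloro-7-methylundecane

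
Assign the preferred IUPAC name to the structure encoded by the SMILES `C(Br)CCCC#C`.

6-bromohex-1-yne

The longest chain bearing the multiple bond is 6 carbons long (hexane).
The chain contains a C≡C triple bond, so the unsaturation ending is -yne.
Choose the numbering such that numbering from this end puts the triple bond at C-1 rather than C-5.
With this numbering: the triple bond between C-1 and C-2; a bromo group at C-6.
Assembling the pieces gives 6-bromohex-1-yne.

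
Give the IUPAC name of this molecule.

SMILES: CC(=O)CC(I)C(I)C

The longest chain bearing the carbonyl is 6 carbons long (hexane).
A ketone (C=O on an internal carbon) is the principal characteristic group, giving the suffix -one.
Number the chain so that numbering from this end puts the carbonyl group at C-2 rather than C-5.
This places the carbonyl at C-2; iodo groups at C-4 and C-5.
The name is 4,5-diiodohexan-2-one.

4,5-diiodohexan-2-one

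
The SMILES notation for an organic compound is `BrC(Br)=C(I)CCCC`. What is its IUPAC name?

Counting along the main chain through the multiple bond gives 6 carbons: the parent is hexane.
A C=C double bond in the chain gives the infix -ene-.
Number the chain so that numbering from this end puts the double bond at C-1 rather than C-5.
That gives the double bond between C-1 and C-2; two bromo groups at C-1; an iodo group at C-2.
Substituent prefixes are cited in alphabetical order (multiplying prefixes like di-/tri- are ignored for ordering).
Assembling the pieces gives 1,1-dibromo-2-iodohex-1-ene.

1,1-dibromo-2-iodohex-1-ene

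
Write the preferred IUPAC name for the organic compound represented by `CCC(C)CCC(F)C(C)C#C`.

Counting along the main chain through the multiple bond gives 9 carbons: the parent is nonane.
The chain contains a C≡C triple bond, so the unsaturation ending is -yne.
Choose the numbering such that numbering from this end puts the triple bond at C-1 rather than C-8.
This places the triple bond between C-1 and C-2; a fluoro group at C-4; methyl groups at C-3 and C-7.
The substituents are ordered alphabetically, ignoring any di-/tri- multipliers.
The name is 4-fluoro-3,7-dimethylnon-1-yne.

4-fluoro-3,7-dimethylnon-1-yne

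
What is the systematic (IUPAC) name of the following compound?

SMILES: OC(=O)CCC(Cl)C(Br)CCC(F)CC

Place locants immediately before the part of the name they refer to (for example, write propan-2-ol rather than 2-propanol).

5-bromo-4-chloro-8-fluorodecanoic acid

The longest chain bearing the –COOH group is 10 carbons long (decane).
The highest-priority functional group is a carboxylic acid (terminal –COOH), so the name ends in -oic acid.
Choose the numbering such that the carboxylic acid carbon is C-1 by definition.
This places a bromo group at C-5; a chloro group at C-4; a fluoro group at C-8.
The substituents are ordered alphabetically, ignoring any di-/tri- multipliers.
Putting it together: 5-bromo-4-chloro-8-fluorodecanoic acid.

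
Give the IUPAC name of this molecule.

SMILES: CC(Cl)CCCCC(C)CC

The longest continuous carbon chain has 9 atoms, so the parent hydride is nonane.
Choose the numbering such that the substituent locant set {2,7} is lower than {3,8} at the first point of difference.
That gives a chloro group at C-2; a methyl group at C-7.
Substituent prefixes are cited in alphabetical order (multiplying prefixes like di-/tri- are ignored for ordering).
Putting it together: 2-chloro-7-methylnonane.

2-chloro-7-methylnonane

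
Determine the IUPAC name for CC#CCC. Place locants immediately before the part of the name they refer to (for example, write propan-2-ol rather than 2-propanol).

pent-2-yne

The longest carbon chain that includes the multiple bond has 5 carbons, so the parent hydride is pentane.
There is one C≡C triple bond, indicated by the ending -yne.
The numbering direction is chosen so that numbering from this end puts the triple bond at C-2 rather than C-3.
This places the triple bond between C-2 and C-3.
The name is pent-2-yne.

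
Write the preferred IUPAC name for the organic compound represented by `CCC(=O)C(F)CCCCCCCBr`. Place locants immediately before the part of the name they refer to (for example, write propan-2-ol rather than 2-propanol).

11-bromo-4-fluoroundecan-3-one

The longest chain bearing the carbonyl is 11 carbons long (undecane).
The principal characteristic group is a ketone (C=O on an internal carbon), named with the suffix -one.
Choose the numbering such that numbering from this end puts the carbonyl group at C-3 rather than C-9.
With this numbering: the carbonyl at C-3; a bromo group at C-11; a fluoro group at C-4.
Prefixes are listed alphabetically: bromo, fluoro.
Assembling the pieces gives 11-bromo-4-fluoroundecan-3-one.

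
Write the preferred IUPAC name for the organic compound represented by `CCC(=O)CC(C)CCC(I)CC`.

8-iodo-5-methyldecan-3-one

The longest chain bearing the carbonyl is 10 carbons long (decane).
A ketone (C=O on an internal carbon) is the principal characteristic group, giving the suffix -one.
Number the chain so that numbering from this end puts the carbonyl group at C-3 rather than C-8.
This places the carbonyl at C-3; an iodo group at C-8; a methyl group at C-5.
Substituent prefixes are cited in alphabetical order (multiplying prefixes like di-/tri- are ignored for ordering).
Assembling the pieces gives 8-iodo-5-methyldecan-3-one.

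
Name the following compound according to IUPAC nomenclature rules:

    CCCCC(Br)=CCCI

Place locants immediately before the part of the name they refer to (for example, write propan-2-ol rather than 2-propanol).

4-bromo-1-iodooct-3-ene

The longest chain bearing the multiple bond is 8 carbons long (octane).
The chain contains a C=C double bond, so the unsaturation ending is -ene.
The numbering direction is chosen so that numbering from this end puts the double bond at C-3 rather than C-5.
That gives the double bond between C-3 and C-4; a bromo group at C-4; an iodo group at C-1.
The substituents are ordered alphabetically, ignoring any di-/tri- multipliers.
Putting it together: 4-bromo-1-iodooct-3-ene.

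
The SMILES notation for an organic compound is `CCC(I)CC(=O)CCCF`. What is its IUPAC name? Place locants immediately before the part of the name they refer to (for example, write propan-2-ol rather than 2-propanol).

Counting along the main chain through the carbonyl gives 8 carbons: the parent is octane.
A ketone (C=O on an internal carbon) is the principal characteristic group, giving the suffix -one.
Choose the numbering such that numbering from this end puts the carbonyl group at C-4 rather than C-5.
That gives the carbonyl at C-4; a fluoro group at C-1; an iodo group at C-6.
The substituents are ordered alphabetically, ignoring any di-/tri- multipliers.
Assembling the pieces gives 1-fluoro-6-iodooctan-4-one.

1-fluoro-6-iodooctan-4-one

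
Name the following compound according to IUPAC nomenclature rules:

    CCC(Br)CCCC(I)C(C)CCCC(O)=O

The longest chain bearing the –COOH group is 12 carbons long (dodecane).
The highest-priority functional group is a carboxylic acid (terminal –COOH), so the name ends in -oic acid.
Number the chain so that the carboxylic acid carbon is C-1 by definition.
That gives a bromo group at C-10; an iodo group at C-6; a methyl group at C-5.
Prefixes are listed alphabetically: bromo, iodo, methyl.
The name is 10-bromo-6-iodo-5-methyldodecanoic acid.

10-bromo-6-iodo-5-methyldodecanoic acid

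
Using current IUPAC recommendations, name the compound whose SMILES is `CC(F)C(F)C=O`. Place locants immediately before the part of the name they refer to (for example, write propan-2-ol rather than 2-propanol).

The longest carbon chain that includes the –CHO group has 4 carbons, so the parent hydride is butane.
The principal characteristic group is an aldehyde (terminal –CHO), named with the suffix -al.
Number the chain so that the aldehyde carbon is C-1 by definition.
This places fluoro groups at C-2 and C-3.
Assembling the pieces gives 2,3-difluorobutanal.

2,3-difluorobutanal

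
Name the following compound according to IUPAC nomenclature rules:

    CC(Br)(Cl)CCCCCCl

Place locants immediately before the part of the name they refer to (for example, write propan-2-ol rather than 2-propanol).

6-bromo-1,6-dichloroheptane

The longest carbon chain is 7 atoms: the parent is heptane.
Number the chain so that the substituent locant set {1,6,6} is lower than {2,2,7} at the first point of difference.
This places a bromo group at C-6; chloro groups at C-1 and C-6.
Prefixes are listed alphabetically: bromo, chloro.
Putting it together: 6-bromo-1,6-dichloroheptane.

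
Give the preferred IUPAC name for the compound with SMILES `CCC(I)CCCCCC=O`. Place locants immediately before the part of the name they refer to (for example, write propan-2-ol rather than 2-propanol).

The longest chain bearing the –CHO group is 9 carbons long (nonane).
An aldehyde (terminal –CHO) is the principal characteristic group, giving the suffix -al.
Choose the numbering such that the aldehyde carbon is C-1 by definition.
With this numbering: an iodo group at C-7.
Assembling the pieces gives 7-iodononanal.

7-iodononanal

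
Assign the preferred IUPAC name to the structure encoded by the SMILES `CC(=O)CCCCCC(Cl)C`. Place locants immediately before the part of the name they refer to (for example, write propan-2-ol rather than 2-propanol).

The longest carbon chain that includes the carbonyl has 9 carbons, so the parent hydride is nonane.
The highest-priority functional group is a ketone (C=O on an internal carbon), so the name ends in -one.
The numbering direction is chosen so that numbering from this end puts the carbonyl group at C-2 rather than C-8.
With this numbering: the carbonyl at C-2; a chloro group at C-8.
Putting it together: 8-chlorononan-2-one.

8-chlorononan-2-one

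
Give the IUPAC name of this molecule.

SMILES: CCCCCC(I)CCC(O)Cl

Counting along the main chain through the –OH group gives 9 carbons: the parent is nonane.
The principal characteristic group is an alcohol (–OH), named with the suffix -ol.
Choose the numbering such that numbering from this end puts the hydroxyl group at C-1 rather than C-9.
This places the hydroxyl at C-1; a chloro group at C-1; an iodo group at C-4.
Prefixes are listed alphabetically: chloro, iodo.
Assembling the pieces gives 1-chloro-4-iodononan-1-ol.

1-chloro-4-iodononan-1-ol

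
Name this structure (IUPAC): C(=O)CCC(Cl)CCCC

4-chlorooctanal

The longest carbon chain that includes the –CHO group has 8 carbons, so the parent hydride is octane.
The principal characteristic group is an aldehyde (terminal –CHO), named with the suffix -al.
Choose the numbering such that the aldehyde carbon is C-1 by definition.
This places a chloro group at C-4.
Assembling the pieces gives 4-chlorooctanal.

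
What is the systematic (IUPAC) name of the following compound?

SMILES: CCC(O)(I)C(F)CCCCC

4-fluoro-3-iodononan-3-ol

The longest chain bearing the –OH group is 9 carbons long (nonane).
An alcohol (–OH) is the principal characteristic group, giving the suffix -ol.
Number the chain so that numbering from this end puts the hydroxyl group at C-3 rather than C-7.
With this numbering: the hydroxyl at C-3; a fluoro group at C-4; an iodo group at C-3.
Substituent prefixes are cited in alphabetical order (multiplying prefixes like di-/tri- are ignored for ordering).
Assembling the pieces gives 4-fluoro-3-iodononan-3-ol.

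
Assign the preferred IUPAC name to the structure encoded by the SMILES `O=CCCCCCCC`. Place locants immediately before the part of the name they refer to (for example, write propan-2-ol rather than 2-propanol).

octanal

Counting along the main chain through the –CHO group gives 8 carbons: the parent is octane.
The principal characteristic group is an aldehyde (terminal –CHO), named with the suffix -al.
The numbering direction is chosen so that the aldehyde carbon is C-1 by definition.
The name is octanal.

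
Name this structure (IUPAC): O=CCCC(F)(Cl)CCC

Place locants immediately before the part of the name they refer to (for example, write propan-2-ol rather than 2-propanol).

4-chloro-4-fluoroheptanal

Counting along the main chain through the –CHO group gives 7 carbons: the parent is heptane.
The highest-priority functional group is an aldehyde (terminal –CHO), so the name ends in -al.
The numbering direction is chosen so that the aldehyde carbon is C-1 by definition.
This places a chloro group at C-4; a fluoro group at C-4.
Prefixes are listed alphabetically: chloro, fluoro.
Putting it together: 4-chloro-4-fluoroheptanal.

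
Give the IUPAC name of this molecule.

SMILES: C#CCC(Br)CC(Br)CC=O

Counting along the main chain through the –CHO group and the multiple bond gives 8 carbons: the parent is octane.
The highest-priority functional group is an aldehyde (terminal –CHO), so the name ends in -al.
There is one C≡C triple bond, indicated by the ending -yne.
Number the chain so that the aldehyde carbon is C-1 by definition.
That gives the triple bond between C-7 and C-8; bromo groups at C-3 and C-5.
Assembling the pieces gives 3,5-dibromooct-7-ynal.

3,5-dibromooct-7-ynal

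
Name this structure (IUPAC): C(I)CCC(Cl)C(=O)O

2-chloro-5-iodopentanoic acid

The longest carbon chain that includes the –COOH group has 5 carbons, so the parent hydride is pentane.
The principal characteristic group is a carboxylic acid (terminal –COOH), named with the suffix -oic acid.
The numbering direction is chosen so that the carboxylic acid carbon is C-1 by definition.
This places a chloro group at C-2; an iodo group at C-5.
The substituents are ordered alphabetically, ignoring any di-/tri- multipliers.
The name is 2-chloro-5-iodopentanoic acid.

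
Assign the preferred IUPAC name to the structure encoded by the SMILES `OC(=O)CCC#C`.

pent-4-ynoic acid

The longest carbon chain that includes the –COOH group and the multiple bond has 5 carbons, so the parent hydride is pentane.
A carboxylic acid (terminal –COOH) is the principal characteristic group, giving the suffix -oic acid.
A C≡C triple bond in the chain gives the infix -yne-.
The numbering direction is chosen so that the carboxylic acid carbon is C-1 by definition.
This places the triple bond between C-4 and C-5.
The name is pent-4-ynoic acid.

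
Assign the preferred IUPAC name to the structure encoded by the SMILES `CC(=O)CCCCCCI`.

8-iodooctan-2-one

Counting along the main chain through the carbonyl gives 8 carbons: the parent is octane.
The highest-priority functional group is a ketone (C=O on an internal carbon), so the name ends in -one.
The numbering direction is chosen so that numbering from this end puts the carbonyl group at C-2 rather than C-7.
With this numbering: the carbonyl at C-2; an iodo group at C-8.
The name is 8-iodooctan-2-one.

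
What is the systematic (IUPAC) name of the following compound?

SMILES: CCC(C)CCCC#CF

1-fluoro-6-methyloct-1-yne

The longest carbon chain that includes the multiple bond has 8 carbons, so the parent hydride is octane.
There is one C≡C triple bond, indicated by the ending -yne.
Choose the numbering such that numbering from this end puts the triple bond at C-1 rather than C-7.
With this numbering: the triple bond between C-1 and C-2; a fluoro group at C-1; a methyl group at C-6.
Substituent prefixes are cited in alphabetical order (multiplying prefixes like di-/tri- are ignored for ordering).
The name is 1-fluoro-6-methyloct-1-yne.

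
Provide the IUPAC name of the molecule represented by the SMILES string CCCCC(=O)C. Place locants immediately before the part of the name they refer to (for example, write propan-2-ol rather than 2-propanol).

The longest carbon chain that includes the carbonyl has 6 carbons, so the parent hydride is hexane.
The principal characteristic group is a ketone (C=O on an internal carbon), named with the suffix -one.
Choose the numbering such that numbering from this end puts the carbonyl group at C-2 rather than C-5.
With this numbering: the carbonyl at C-2.
The name is hexan-2-one.

hexan-2-one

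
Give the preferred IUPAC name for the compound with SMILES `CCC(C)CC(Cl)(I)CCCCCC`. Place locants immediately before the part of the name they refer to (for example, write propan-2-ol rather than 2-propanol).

The longest continuous carbon chain has 11 atoms, so the parent hydride is undecane.
The numbering direction is chosen so that the substituent locant set {3,5,5} is lower than {7,7,9} at the first point of difference.
With this numbering: a chloro group at C-5; an iodo group at C-5; a methyl group at C-3.
The substituents are ordered alphabetically, ignoring any di-/tri- multipliers.
Putting it together: 5-chloro-5-iodo-3-methylundecane.

5-chloro-5-iodo-3-methylundecane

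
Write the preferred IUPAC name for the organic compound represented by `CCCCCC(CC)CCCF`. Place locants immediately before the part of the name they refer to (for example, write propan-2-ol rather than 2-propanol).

4-ethyl-1-fluorononane

The longest continuous carbon chain has 9 atoms, so the parent hydride is nonane.
The numbering direction is chosen so that the substituent locant set {1,4} is lower than {6,9} at the first point of difference.
That gives an ethyl group at C-4; a fluoro group at C-1.
Substituent prefixes are cited in alphabetical order (multiplying prefixes like di-/tri- are ignored for ordering).
The name is 4-ethyl-1-fluorononane.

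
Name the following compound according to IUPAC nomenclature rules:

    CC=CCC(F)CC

The longest chain bearing the multiple bond is 7 carbons long (heptane).
There is one C=C double bond, indicated by the ending -ene.
Number the chain so that numbering from this end puts the double bond at C-2 rather than C-5.
That gives the double bond between C-2 and C-3; a fluoro group at C-5.
Assembling the pieces gives 5-fluorohept-2-ene.

5-fluorohept-2-ene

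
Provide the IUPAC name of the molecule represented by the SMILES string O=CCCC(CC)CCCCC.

The longest carbon chain that includes the –CHO group has 9 carbons, so the parent hydride is nonane.
The highest-priority functional group is an aldehyde (terminal –CHO), so the name ends in -al.
Choose the numbering such that the aldehyde carbon is C-1 by definition.
That gives an ethyl group at C-4.
Putting it together: 4-ethylnonanal.

4-ethylnonanal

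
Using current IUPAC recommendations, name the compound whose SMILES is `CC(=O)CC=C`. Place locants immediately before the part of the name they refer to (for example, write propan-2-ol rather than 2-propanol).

The longest carbon chain that includes the carbonyl and the multiple bond has 5 carbons, so the parent hydride is pentane.
The highest-priority functional group is a ketone (C=O on an internal carbon), so the name ends in -one.
A C=C double bond in the chain gives the infix -ene-.
Number the chain so that numbering from this end puts the carbonyl group at C-2 rather than C-4.
This places the carbonyl at C-2; the double bond between C-4 and C-5.
The name is pent-4-en-2-one.

pent-4-en-2-one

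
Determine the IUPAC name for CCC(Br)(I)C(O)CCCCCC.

The longest chain bearing the –OH group is 10 carbons long (decane).
The highest-priority functional group is an alcohol (–OH), so the name ends in -ol.
The numbering direction is chosen so that numbering from this end puts the hydroxyl group at C-4 rather than C-7.
That gives the hydroxyl at C-4; a bromo group at C-3; an iodo group at C-3.
The substituents are ordered alphabetically, ignoring any di-/tri- multipliers.
The name is 3-bromo-3-iododecan-4-ol.

3-bromo-3-iododecan-4-ol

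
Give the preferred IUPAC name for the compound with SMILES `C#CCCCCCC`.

Counting along the main chain through the multiple bond gives 8 carbons: the parent is octane.
A C≡C triple bond in the chain gives the infix -yne-.
Choose the numbering such that numbering from this end puts the triple bond at C-1 rather than C-7.
That gives the triple bond between C-1 and C-2.
Putting it together: oct-1-yne.

oct-1-yne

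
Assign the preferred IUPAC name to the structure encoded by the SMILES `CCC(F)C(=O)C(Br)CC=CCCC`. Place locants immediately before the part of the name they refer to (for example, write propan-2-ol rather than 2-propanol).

Counting along the main chain through the carbonyl and the multiple bond gives 11 carbons: the parent is undecane.
The principal characteristic group is a ketone (C=O on an internal carbon), named with the suffix -one.
A C=C double bond in the chain gives the infix -ene-.
Number the chain so that numbering from this end puts the carbonyl group at C-4 rather than C-8.
That gives the carbonyl at C-4; the double bond between C-7 and C-8; a bromo group at C-5; a fluoro group at C-3.
Substituent prefixes are cited in alphabetical order (multiplying prefixes like di-/tri- are ignored for ordering).
Putting it together: 5-bromo-3-fluoroundec-7-en-4-one.

5-bromo-3-fluoroundec-7-en-4-one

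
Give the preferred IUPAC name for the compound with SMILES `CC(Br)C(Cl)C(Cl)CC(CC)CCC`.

The longest continuous carbon chain has 9 atoms, so the parent hydride is nonane.
Number the chain so that the substituent locant set {2,3,4,6} is lower than {4,6,7,8} at the first point of difference.
That gives a bromo group at C-2; chloro groups at C-3 and C-4; an ethyl group at C-6.
Substituent prefixes are cited in alphabetical order (multiplying prefixes like di-/tri- are ignored for ordering).
Assembling the pieces gives 2-bromo-3,4-dichloro-6-ethylnonane.

2-bromo-3,4-dichloro-6-ethylnonane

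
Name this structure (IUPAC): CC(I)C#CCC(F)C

6-fluoro-2-iodohept-3-yne

Counting along the main chain through the multiple bond gives 7 carbons: the parent is heptane.
The chain contains a C≡C triple bond, so the unsaturation ending is -yne.
The numbering direction is chosen so that numbering from this end puts the triple bond at C-3 rather than C-4.
With this numbering: the triple bond between C-3 and C-4; a fluoro group at C-6; an iodo group at C-2.
The substituents are ordered alphabetically, ignoring any di-/tri- multipliers.
Putting it together: 6-fluoro-2-iodohept-3-yne.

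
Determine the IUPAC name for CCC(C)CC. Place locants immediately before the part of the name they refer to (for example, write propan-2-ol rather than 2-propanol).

3-methylpentane

The parent chain contains 5 carbons (pentane).
Numbering from either end gives identical locants here.
This places a methyl group at C-3.
Putting it together: 3-methylpentane.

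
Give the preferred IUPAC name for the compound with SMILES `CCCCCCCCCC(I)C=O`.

2-iodoundecanal

The longest chain bearing the –CHO group is 11 carbons long (undecane).
An aldehyde (terminal –CHO) is the principal characteristic group, giving the suffix -al.
Choose the numbering such that the aldehyde carbon is C-1 by definition.
This places an iodo group at C-2.
The name is 2-iodoundecanal.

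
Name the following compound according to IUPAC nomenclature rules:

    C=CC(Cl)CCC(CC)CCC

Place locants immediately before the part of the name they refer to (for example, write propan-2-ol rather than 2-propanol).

Counting along the main chain through the multiple bond gives 9 carbons: the parent is nonane.
A C=C double bond in the chain gives the infix -ene-.
Choose the numbering such that numbering from this end puts the double bond at C-1 rather than C-8.
This places the double bond between C-1 and C-2; a chloro group at C-3; an ethyl group at C-6.
Substituent prefixes are cited in alphabetical order (multiplying prefixes like di-/tri- are ignored for ordering).
Assembling the pieces gives 3-chloro-6-ethylnon-1-ene.

3-chloro-6-ethylnon-1-ene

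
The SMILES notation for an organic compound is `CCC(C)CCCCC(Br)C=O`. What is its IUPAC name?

The longest carbon chain that includes the –CHO group has 9 carbons, so the parent hydride is nonane.
The principal characteristic group is an aldehyde (terminal –CHO), named with the suffix -al.
The numbering direction is chosen so that the aldehyde carbon is C-1 by definition.
That gives a bromo group at C-2; a methyl group at C-7.
Substituent prefixes are cited in alphabetical order (multiplying prefixes like di-/tri- are ignored for ordering).
The name is 2-bromo-7-methylnonanal.

2-bromo-7-methylnonanal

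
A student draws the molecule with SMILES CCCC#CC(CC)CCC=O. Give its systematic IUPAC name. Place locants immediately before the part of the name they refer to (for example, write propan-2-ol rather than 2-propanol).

4-ethylnon-5-ynal

The longest chain bearing the –CHO group and the multiple bond is 9 carbons long (nonane).
An aldehyde (terminal –CHO) is the principal characteristic group, giving the suffix -al.
The chain contains a C≡C triple bond, so the unsaturation ending is -yne.
The numbering direction is chosen so that the aldehyde carbon is C-1 by definition.
That gives the triple bond between C-5 and C-6; an ethyl group at C-4.
The name is 4-ethylnon-5-ynal.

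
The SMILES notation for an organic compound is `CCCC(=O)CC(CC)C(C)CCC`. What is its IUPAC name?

6-ethyl-7-methyldecan-4-one

The longest chain bearing the carbonyl is 10 carbons long (decane).
The highest-priority functional group is a ketone (C=O on an internal carbon), so the name ends in -one.
The numbering direction is chosen so that numbering from this end puts the carbonyl group at C-4 rather than C-7.
With this numbering: the carbonyl at C-4; an ethyl group at C-6; a methyl group at C-7.
Substituent prefixes are cited in alphabetical order (multiplying prefixes like di-/tri- are ignored for ordering).
Assembling the pieces gives 6-ethyl-7-methyldecan-4-one.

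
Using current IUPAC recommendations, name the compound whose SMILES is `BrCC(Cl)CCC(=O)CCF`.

The longest chain bearing the carbonyl is 7 carbons long (heptane).
A ketone (C=O on an internal carbon) is the principal characteristic group, giving the suffix -one.
Number the chain so that numbering from this end puts the carbonyl group at C-3 rather than C-5.
This places the carbonyl at C-3; a bromo group at C-7; a chloro group at C-6; a fluoro group at C-1.
Prefixes are listed alphabetically: bromo, chloro, fluoro.
The name is 7-bromo-6-chloro-1-fluoroheptan-3-one.

7-bromo-6-chloro-1-fluoroheptan-3-one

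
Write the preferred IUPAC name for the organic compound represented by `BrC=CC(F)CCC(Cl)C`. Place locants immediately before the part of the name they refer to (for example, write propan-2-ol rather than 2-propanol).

1-bromo-6-chloro-3-fluorohept-1-ene

The longest chain bearing the multiple bond is 7 carbons long (heptane).
There is one C=C double bond, indicated by the ending -ene.
Number the chain so that numbering from this end puts the double bond at C-1 rather than C-6.
That gives the double bond between C-1 and C-2; a bromo group at C-1; a chloro group at C-6; a fluoro group at C-3.
The substituents are ordered alphabetically, ignoring any di-/tri- multipliers.
The name is 1-bromo-6-chloro-3-fluorohept-1-ene.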